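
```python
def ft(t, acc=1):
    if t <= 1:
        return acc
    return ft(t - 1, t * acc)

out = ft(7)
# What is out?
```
Call trace:
ft(t=7, acc=1)
  ft(t=6, acc=7)
    ft(t=5, acc=42)
      ft(t=4, acc=210)
        ft(t=3, acc=840)
          ft(t=2, acc=2520)
            ft(t=1, acc=5040)
            -> return 5040
          -> return 5040
        -> return 5040
      -> return 5040
    -> return 5040
  -> return 5040
-> return 5040

Final answer: 5040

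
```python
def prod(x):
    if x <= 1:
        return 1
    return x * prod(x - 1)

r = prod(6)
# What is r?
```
Call trace:
prod(x=6)
  prod(x=5)
    prod(x=4)
      prod(x=3)
        prod(x=2)
          prod(x=1)
          -> return 1
        -> return 2
      -> return 6
    -> return 24
  -> return 120
-> return 720

Final answer: 720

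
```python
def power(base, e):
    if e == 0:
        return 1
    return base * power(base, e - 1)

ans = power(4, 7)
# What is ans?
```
Call trace:
power(base=4, e=7)
  power(base=4, e=6)
    power(base=4, e=5)
      power(base=4, e=4)
        power(base=4, e=3)
          power(base=4, e=2)
            power(base=4, e=1)
              power(base=4, e=0)
              -> return 1
            -> return 4
          -> return 16
        -> return 64
      -> return 256
    -> return 1024
  -> return 4096
-> return 16384

Final answer: 16384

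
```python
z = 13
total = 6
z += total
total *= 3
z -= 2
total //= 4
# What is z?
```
Trace:
  z=13
  z=13, total=6
  z=19, total=6
  z=19, total=18
  z=17, total=18
  z=17, total=4

Final answer: 17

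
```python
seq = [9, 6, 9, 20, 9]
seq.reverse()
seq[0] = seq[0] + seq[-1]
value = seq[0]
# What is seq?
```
Trace:
  seq=[9, 6, 9, 20, 9]
  seq=[9, 20, 9, 6, 9]
  seq=[18, 20, 9, 6, 9]
  seq=[18, 20, 9, 6, 9], value=18

Final answer: [18, 20, 9, 6, 9]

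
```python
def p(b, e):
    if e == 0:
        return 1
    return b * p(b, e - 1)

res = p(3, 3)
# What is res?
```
Call trace:
p(b=3, e=3)
  p(b=3, e=2)
    p(b=3, e=1)
      p(b=3, e=0)
      -> return 1
    -> return 3
  -> return 9
-> return 27

Final answer: 27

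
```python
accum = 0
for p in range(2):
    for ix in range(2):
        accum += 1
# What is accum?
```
Trace:
  accum=0
  accum=1, p=0, ix=0
  accum=2, p=0, ix=1
  accum=3, p=1, ix=0
  accum=4, p=1, ix=1

Final answer: 4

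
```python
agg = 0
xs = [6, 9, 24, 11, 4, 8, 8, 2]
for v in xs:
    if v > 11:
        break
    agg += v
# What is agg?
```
Trace:
  agg=0
  agg=6, v=6
  agg=15, v=9
  agg=15, v=24

Final answer: 15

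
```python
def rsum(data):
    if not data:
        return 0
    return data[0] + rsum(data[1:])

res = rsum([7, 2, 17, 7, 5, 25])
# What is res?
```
Call trace:
rsum(data=[7, 2, 17, 7, 5, 25])
  rsum(data=[2, 17, 7, 5, 25])
    rsum(data=[17, 7, 5, 25])
      rsum(data=[7, 5, 25])
        rsum(data=[5, 25])
          rsum(data=[25])
            rsum(data=[])
            -> return 0
          -> return 25
        -> return 30
      -> return 37
    -> return 54
  -> return 56
-> return 63

Final answer: 63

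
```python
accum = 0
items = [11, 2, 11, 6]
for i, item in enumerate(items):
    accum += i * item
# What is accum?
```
Trace:
  accum=0
  accum=0, i=0, item=11
  accum=2, i=1, item=2
  accum=24, i=2, item=11
  accum=42, i=3, item=6

Final answer: 42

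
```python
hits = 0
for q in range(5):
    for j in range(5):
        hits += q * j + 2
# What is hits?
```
Trace:
  hits=0
  hits=2, q=0, j=0
  hits=4, q=0, j=1
  hits=6, q=0, j=2
  hits=8, q=0, j=3
  hits=10, q=0, j=4
  hits=12, q=1, j=0
  hits=15, q=1, j=1
  hits=19, q=1, j=2
  hits=24, q=1, j=3
  hits=30, q=1, j=4
  hits=32, q=2, j=0
  hits=36, q=2, j=1
  hits=42, q=2, j=2
  hits=50, q=2, j=3
  hits=60, q=2, j=4
  hits=62, q=3, j=0
  hits=67, q=3, j=1
  hits=75, q=3, j=2
  hits=86, q=3, j=3
  hits=100, q=3, j=4
  hits=102, q=4, j=0
  hits=108, q=4, j=1
  hits=118, q=4, j=2
  hits=132, q=4, j=3
  hits=150, q=4, j=4

Final answer: 150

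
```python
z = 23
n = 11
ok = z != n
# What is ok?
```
Trace:
  z=23
  z=23, n=11
  z=23, n=11, ok=True

Final answer: True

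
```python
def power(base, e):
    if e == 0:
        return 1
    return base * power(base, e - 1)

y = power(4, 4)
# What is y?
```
Call trace:
power(base=4, e=4)
  power(base=4, e=3)
    power(base=4, e=2)
      power(base=4, e=1)
        power(base=4, e=0)
        -> return 1
      -> return 4
    -> return 16
  -> return 64
-> return 256

Final answer: 256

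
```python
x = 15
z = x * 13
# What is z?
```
Trace:
  x=15
  x=15, z=195

Final answer: 195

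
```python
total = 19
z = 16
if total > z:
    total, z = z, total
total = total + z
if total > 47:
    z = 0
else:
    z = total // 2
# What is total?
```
Trace:
  total=19
  total=19, z=16
  total=16, z=19
  total=35, z=19
  total=35, z=17

Final answer: 35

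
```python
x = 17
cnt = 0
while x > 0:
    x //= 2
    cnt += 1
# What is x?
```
Trace:
  x=17
  x=17, cnt=0
  x=8, cnt=1
  x=4, cnt=2
  x=2, cnt=3
  x=1, cnt=4
  x=0, cnt=5

Final answer: 0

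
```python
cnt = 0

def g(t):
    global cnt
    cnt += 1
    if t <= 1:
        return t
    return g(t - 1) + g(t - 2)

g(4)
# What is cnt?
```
Call trace (a repeated sub-call is expanded the first time; later identical calls just restate its return value):
g(t=4)
  g(t=3)
    g(t=2)
      g(t=1)
      -> return 1
      g(t=0)
      -> return 0
    -> return 1
    g(t=1)
    -> return 1
  -> return 2
  g(t=2) -> return 1  (same call as traced above)
-> return 3

cnt is incremented once per call, so count the calls in each subtree. Let C(t) = number of calls made by g(t).
C(0) = C(1) = 1 (base case, no recursion); C(t) = 1 + C(t - 1) + C(t - 2) otherwise.
C(2) = 1 + C(1) + C(0) = 1 + 1 + 1 = 3
C(3) = 1 + C(2) + C(1) = 1 + 3 + 1 = 5
C(4) = 1 + C(3) + C(2) = 1 + 5 + 3 = 9
cnt = C(4) = 9

Final answer: 9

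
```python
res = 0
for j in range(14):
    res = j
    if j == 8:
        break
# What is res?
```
Trace:
  res=0
  res=0, j=0
  res=1, j=1
  res=2, j=2
  res=3, j=3
  res=4, j=4
  res=5, j=5
  res=6, j=6
  res=7, j=7
  res=8, j=8

Final answer: 8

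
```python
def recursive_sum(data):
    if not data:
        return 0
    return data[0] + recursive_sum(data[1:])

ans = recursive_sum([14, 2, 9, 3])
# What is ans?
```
Call trace:
recursive_sum(data=[14, 2, 9, 3])
  recursive_sum(data=[2, 9, 3])
    recursive_sum(data=[9, 3])
      recursive_sum(data=[3])
        recursive_sum(data=[])
        -> return 0
      -> return 3
    -> return 12
  -> return 14
-> return 28

Final answer: 28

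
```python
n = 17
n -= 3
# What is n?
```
Trace:
  n=17
  n=14

Final answer: 14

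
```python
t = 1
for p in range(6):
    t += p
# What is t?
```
Trace:
  t=1
  t=1, p=0
  t=2, p=1
  t=4, p=2
  t=7, p=3
  t=11, p=4
  t=16, p=5

Final answer: 16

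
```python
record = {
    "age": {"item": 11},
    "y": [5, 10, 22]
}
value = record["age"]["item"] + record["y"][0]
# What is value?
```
Trace:
  record={'age': {'item': 11}, 'y': [5, 10, 22]}
  record={'age': {'item': 11}, 'y': [5, 10, 22]}, value=16

Final answer: 16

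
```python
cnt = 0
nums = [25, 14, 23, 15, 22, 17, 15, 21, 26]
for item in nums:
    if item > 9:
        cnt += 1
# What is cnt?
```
Trace:
  cnt=0
  cnt=1, item=25
  cnt=2, item=14
  cnt=3, item=23
  cnt=4, item=15
  cnt=5, item=22
  cnt=6, item=17
  cnt=7, item=15
  cnt=8, item=21
  cnt=9, item=26

Final answer: 9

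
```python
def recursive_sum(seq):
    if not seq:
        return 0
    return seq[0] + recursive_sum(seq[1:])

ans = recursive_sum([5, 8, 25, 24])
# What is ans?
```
Call trace:
recursive_sum(seq=[5, 8, 25, 24])
  recursive_sum(seq=[8, 25, 24])
    recursive_sum(seq=[25, 24])
      recursive_sum(seq=[24])
        recursive_sum(seq=[])
        -> return 0
      -> return 24
    -> return 49
  -> return 57
-> return 62

Final answer: 62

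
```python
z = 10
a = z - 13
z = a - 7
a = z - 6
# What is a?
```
Trace:
  z=10
  z=10, a=-3
  z=-10, a=-3
  z=-10, a=-16

Final answer: -16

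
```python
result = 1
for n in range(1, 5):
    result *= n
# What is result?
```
Trace:
  result=1
  result=1, n=1
  result=2, n=2
  result=6, n=3
  result=24, n=4

Final answer: 24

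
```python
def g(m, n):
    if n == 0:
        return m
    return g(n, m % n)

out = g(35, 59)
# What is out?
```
Call trace:
g(m=35, n=59)
  g(m=59, n=35)
    g(m=35, n=24)
      g(m=24, n=11)
        g(m=11, n=2)
          g(m=2, n=1)
            g(m=1, n=0)
            -> return 1
          -> return 1
        -> return 1
      -> return 1
    -> return 1
  -> return 1
-> return 1

Final answer: 1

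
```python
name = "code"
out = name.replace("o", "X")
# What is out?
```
Trace:
  name='code'
  name='code', out='cXde'

Final answer: 'cXde'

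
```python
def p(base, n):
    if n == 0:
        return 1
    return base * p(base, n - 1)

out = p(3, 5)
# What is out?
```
Call trace:
p(base=3, n=5)
  p(base=3, n=4)
    p(base=3, n=3)
      p(base=3, n=2)
        p(base=3, n=1)
          p(base=3, n=0)
          -> return 1
        -> return 3
      -> return 9
    -> return 27
  -> return 81
-> return 243

Final answer: 243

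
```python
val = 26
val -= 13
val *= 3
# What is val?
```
Trace:
  val=26
  val=13
  val=39

Final answer: 39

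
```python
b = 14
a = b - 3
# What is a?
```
Trace:
  b=14
  b=14, a=11

Final answer: 11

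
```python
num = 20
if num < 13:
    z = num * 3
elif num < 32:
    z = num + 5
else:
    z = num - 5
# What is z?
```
Trace:
  num=20
  num=20, z=25

Final answer: 25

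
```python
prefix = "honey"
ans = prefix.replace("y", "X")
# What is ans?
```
Trace:
  prefix='honey'
  prefix='honey', ans='honeX'

Final answer: 'honeX'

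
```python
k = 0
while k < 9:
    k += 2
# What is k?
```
Trace:
  k=0
  k=2
  k=4
  k=6
  k=8
  k=10

Final answer: 10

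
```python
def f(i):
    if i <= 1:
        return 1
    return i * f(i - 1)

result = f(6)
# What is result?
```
Call trace:
f(i=6)
  f(i=5)
    f(i=4)
      f(i=3)
        f(i=2)
          f(i=1)
          -> return 1
        -> return 2
      -> return 6
    -> return 24
  -> return 120
-> return 720

Final answer: 720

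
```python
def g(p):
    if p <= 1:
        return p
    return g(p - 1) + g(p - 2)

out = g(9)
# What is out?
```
Call trace (a repeated sub-call is expanded the first time; later identical calls just restate its return value):
g(p=9)
  g(p=8)
    g(p=7)
      g(p=6)
        g(p=5)
          g(p=4)
            g(p=3)
              g(p=2)
                g(p=1)
                -> return 1
                g(p=0)
                -> return 0
              -> return 1
              g(p=1)
              -> return 1
            -> return 2
            g(p=2) -> return 1  (same call as traced above)
          -> return 3
          g(p=3) -> return 2  (same call as traced above)
        -> return 5
        g(p=4) -> return 3  (same call as traced above)
      -> return 8
      g(p=5) -> return 5  (same call as traced above)
    -> return 13
    g(p=6) -> return 8  (same call as traced above)
  -> return 21
  g(p=7) -> return 13  (same call as traced above)
-> return 34

Final answer: 34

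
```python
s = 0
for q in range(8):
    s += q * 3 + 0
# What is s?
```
Trace:
  s=0
  s=0, q=0
  s=3, q=1
  s=9, q=2
  s=18, q=3
  s=30, q=4
  s=45, q=5
  s=63, q=6
  s=84, q=7

Final answer: 84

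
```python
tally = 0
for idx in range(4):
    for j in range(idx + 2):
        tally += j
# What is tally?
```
Trace:
  tally=0
  tally=0, idx=0, j=0
  tally=1, idx=0, j=1
  tally=1, idx=1, j=0
  tally=2, idx=1, j=1
  tally=4, idx=1, j=2
  tally=4, idx=2, j=0
  tally=5, idx=2, j=1
  tally=7, idx=2, j=2
  tally=10, idx=2, j=3
  tally=10, idx=3, j=0
  tally=11, idx=3, j=1
  tally=13, idx=3, j=2
  tally=16, idx=3, j=3
  tally=20, idx=3, j=4

Final answer: 20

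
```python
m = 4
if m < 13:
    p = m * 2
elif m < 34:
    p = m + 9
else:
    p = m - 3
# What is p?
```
Trace:
  m=4
  m=4, p=8

Final answer: 8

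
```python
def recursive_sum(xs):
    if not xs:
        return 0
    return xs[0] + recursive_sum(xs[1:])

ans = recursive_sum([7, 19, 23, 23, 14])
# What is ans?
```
Call trace:
recursive_sum(xs=[7, 19, 23, 23, 14])
  recursive_sum(xs=[19, 23, 23, 14])
    recursive_sum(xs=[23, 23, 14])
      recursive_sum(xs=[23, 14])
        recursive_sum(xs=[14])
          recursive_sum(xs=[])
          -> return 0
        -> return 14
      -> return 37
    -> return 60
  -> return 79
-> return 86

Final answer: 86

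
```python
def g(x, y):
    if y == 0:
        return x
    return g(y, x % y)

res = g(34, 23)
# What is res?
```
Call trace:
g(x=34, y=23)
  g(x=23, y=11)
    g(x=11, y=1)
      g(x=1, y=0)
      -> return 1
    -> return 1
  -> return 1
-> return 1

Final answer: 1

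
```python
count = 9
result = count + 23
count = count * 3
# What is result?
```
Trace:
  count=9
  count=9, result=32
  count=27, result=32

Final answer: 32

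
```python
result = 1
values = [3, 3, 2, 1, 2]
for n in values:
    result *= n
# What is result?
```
Trace:
  result=1
  result=3, n=3
  result=9, n=3
  result=18, n=2
  result=18, n=1
  result=36, n=2

Final answer: 36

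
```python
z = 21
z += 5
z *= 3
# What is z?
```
Trace:
  z=21
  z=26
  z=78

Final answer: 78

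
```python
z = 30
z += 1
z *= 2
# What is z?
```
Trace:
  z=30
  z=31
  z=62

Final answer: 62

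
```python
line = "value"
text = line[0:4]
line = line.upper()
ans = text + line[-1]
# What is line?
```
Trace:
  line='value'
  line='value', text='valu'
  line='VALUE', text='valu'
  line='VALUE', text='valu', ans='valuE'

Final answer: 'VALUE'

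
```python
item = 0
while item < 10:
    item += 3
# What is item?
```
Trace:
  item=0
  item=3
  item=6
  item=9
  item=12

Final answer: 12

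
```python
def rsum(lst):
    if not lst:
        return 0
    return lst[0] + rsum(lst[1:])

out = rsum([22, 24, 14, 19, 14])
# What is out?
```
Call trace:
rsum(lst=[22, 24, 14, 19, 14])
  rsum(lst=[24, 14, 19, 14])
    rsum(lst=[14, 19, 14])
      rsum(lst=[19, 14])
        rsum(lst=[14])
          rsum(lst=[])
          -> return 0
        -> return 14
      -> return 33
    -> return 47
  -> return 71
-> return 93

Final answer: 93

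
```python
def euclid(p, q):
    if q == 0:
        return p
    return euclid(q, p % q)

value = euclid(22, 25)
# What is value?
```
Call trace:
euclid(p=22, q=25)
  euclid(p=25, q=22)
    euclid(p=22, q=3)
      euclid(p=3, q=1)
        euclid(p=1, q=0)
        -> return 1
      -> return 1
    -> return 1
  -> return 1
-> return 1

Final answer: 1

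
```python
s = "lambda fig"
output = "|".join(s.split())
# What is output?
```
Trace:
  s='lambda fig'
  s='lambda fig', output='lambda|fig'

Final answer: 'lambda|fig'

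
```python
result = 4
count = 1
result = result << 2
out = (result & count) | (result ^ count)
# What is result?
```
Trace:
  result=4
  result=4, count=1
  result=16, count=1
  result=16, count=1, out=17

Final answer: 16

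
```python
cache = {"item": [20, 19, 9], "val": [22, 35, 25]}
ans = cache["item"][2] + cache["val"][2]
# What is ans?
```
Trace:
  cache={'item': [20, 19, 9], 'val': [22, 35, 25]}
  cache={'item': [20, 19, 9], 'val': [22, 35, 25]}, ans=34

Final answer: 34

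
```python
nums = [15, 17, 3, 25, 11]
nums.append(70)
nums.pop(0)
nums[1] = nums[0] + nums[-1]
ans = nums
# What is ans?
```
Trace:
  nums=[15, 17, 3, 25, 11]
  nums=[15, 17, 3, 25, 11, 70]
  nums=[17, 3, 25, 11, 70]
  nums=[17, 87, 25, 11, 70]
  nums=[17, 87, 25, 11, 70], ans=[17, 87, 25, 11, 70]

Final answer: [17, 87, 25, 11, 70]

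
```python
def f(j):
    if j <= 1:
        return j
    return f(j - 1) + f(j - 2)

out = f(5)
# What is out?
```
Call trace (a repeated sub-call is expanded the first time; later identical calls just restate its return value):
f(j=5)
  f(j=4)
    f(j=3)
      f(j=2)
        f(j=1)
        -> return 1
        f(j=0)
        -> return 0
      -> return 1
      f(j=1)
      -> return 1
    -> return 2
    f(j=2) -> return 1  (same call as traced above)
  -> return 3
  f(j=3) -> return 2  (same call as traced above)
-> return 5

Final answer: 5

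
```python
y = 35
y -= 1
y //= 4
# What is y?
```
Trace:
  y=35
  y=34
  y=8

Final answer: 8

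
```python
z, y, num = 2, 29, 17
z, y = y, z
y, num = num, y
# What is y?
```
Trace:
  z=2, y=29, num=17
  z=29, y=2, num=17
  z=29, y=17, num=2

Final answer: 17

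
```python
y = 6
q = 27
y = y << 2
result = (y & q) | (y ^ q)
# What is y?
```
Trace:
  y=6
  y=6, q=27
  y=24, q=27
  y=24, q=27, result=27

Final answer: 24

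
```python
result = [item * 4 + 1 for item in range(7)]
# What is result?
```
Trace:
  item=0
  item=1
  item=2
  item=3
  item=4
  item=5
  item=6
  result=[1, 5, 9, 13, 17, 21, 25]

Final answer: [1, 5, 9, 13, 17, 21, 25]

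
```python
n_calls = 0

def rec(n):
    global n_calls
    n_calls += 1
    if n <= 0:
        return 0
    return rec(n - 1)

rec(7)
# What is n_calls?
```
Call trace:
rec(n=7)
  rec(n=6)
    rec(n=5)
      rec(n=4)
        rec(n=3)
          rec(n=2)
            rec(n=1)
              rec(n=0)
              -> return 0
            -> return 0
          -> return 0
        -> return 0
      -> return 0
    -> return 0
  -> return 0
-> return 0

n_calls is incremented once per call. rec is entered once for each n = 7, 6, 5, 4, 3, 2, 1, 0 (the n <= 0 call returns without recursing), i.e. 7 + 1 calls.
n_calls = 8

Final answer: 8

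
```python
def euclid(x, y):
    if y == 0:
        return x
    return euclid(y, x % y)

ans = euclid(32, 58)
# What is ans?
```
Call trace:
euclid(x=32, y=58)
  euclid(x=58, y=32)
    euclid(x=32, y=26)
      euclid(x=26, y=6)
        euclid(x=6, y=2)
          euclid(x=2, y=0)
          -> return 2
        -> return 2
      -> return 2
    -> return 2
  -> return 2
-> return 2

Final answer: 2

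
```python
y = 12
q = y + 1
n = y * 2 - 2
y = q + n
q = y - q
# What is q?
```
Trace:
  y=12
  y=12, q=13
  y=12, q=13, n=22
  y=35, q=13, n=22
  y=35, q=22, n=22

Final answer: 22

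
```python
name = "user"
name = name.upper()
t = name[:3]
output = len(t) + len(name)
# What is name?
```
Trace:
  name='user'
  name='USER'
  name='USER', t='USE'
  name='USER', t='USE', output=7

Final answer: 'USER'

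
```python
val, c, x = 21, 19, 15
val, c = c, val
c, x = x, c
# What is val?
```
Trace:
  val=21, c=19, x=15
  val=19, c=21, x=15
  val=19, c=15, x=21

Final answer: 19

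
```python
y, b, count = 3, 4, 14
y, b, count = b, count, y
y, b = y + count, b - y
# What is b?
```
Trace:
  y=3, b=4, count=14
  y=4, b=14, count=3
  y=7, b=10, count=3

Final answer: 10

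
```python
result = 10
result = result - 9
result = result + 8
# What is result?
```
Trace:
  result=10
  result=1
  result=9

Final answer: 9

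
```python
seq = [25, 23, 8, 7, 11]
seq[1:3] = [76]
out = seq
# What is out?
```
Trace:
  seq=[25, 23, 8, 7, 11]
  seq=[25, 76, 7, 11]
  seq=[25, 76, 7, 11], out=[25, 76, 7, 11]

Final answer: [25, 76, 7, 11]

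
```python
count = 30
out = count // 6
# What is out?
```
Trace:
  count=30
  count=30, out=5

Final answer: 5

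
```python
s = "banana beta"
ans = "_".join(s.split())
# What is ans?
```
Trace:
  s='banana beta'
  s='banana beta', ans='banana_beta'

Final answer: 'banana_beta'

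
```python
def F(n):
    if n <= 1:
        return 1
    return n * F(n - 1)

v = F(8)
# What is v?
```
Call trace:
F(n=8)
  F(n=7)
    F(n=6)
      F(n=5)
        F(n=4)
          F(n=3)
            F(n=2)
              F(n=1)
              -> return 1
            -> return 2
          -> return 6
        -> return 24
      -> return 120
    -> return 720
  -> return 5040
-> return 40320

Final answer: 40320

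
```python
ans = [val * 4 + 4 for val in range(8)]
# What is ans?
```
Trace:
  val=0
  val=1
  val=2
  val=3
  val=4
  val=5
  val=6
  val=7
  ans=[4, 8, 12, 16, 20, 24, 28, 32]

Final answer: [4, 8, 12, 16, 20, 24, 28, 32]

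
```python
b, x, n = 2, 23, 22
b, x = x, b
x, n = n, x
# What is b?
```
Trace:
  b=2, x=23, n=22
  b=23, x=2, n=22
  b=23, x=22, n=2

Final answer: 23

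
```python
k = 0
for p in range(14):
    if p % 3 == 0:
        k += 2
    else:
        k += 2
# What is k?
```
Trace:
  k=0
  k=2, p=0
  k=4, p=1
  k=6, p=2
  k=8, p=3
  k=10, p=4
  k=12, p=5
  k=14, p=6
  k=16, p=7
  k=18, p=8
  k=20, p=9
  k=22, p=10
  k=24, p=11
  k=26, p=12
  k=28, p=13

Final answer: 28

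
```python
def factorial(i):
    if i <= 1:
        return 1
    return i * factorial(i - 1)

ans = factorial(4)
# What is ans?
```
Call trace:
factorial(i=4)
  factorial(i=3)
    factorial(i=2)
      factorial(i=1)
      -> return 1
    -> return 2
  -> return 6
-> return 24

Final answer: 24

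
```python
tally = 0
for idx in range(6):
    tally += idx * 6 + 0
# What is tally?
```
Trace:
  tally=0
  tally=0, idx=0
  tally=6, idx=1
  tally=18, idx=2
  tally=36, idx=3
  tally=60, idx=4
  tally=90, idx=5

Final answer: 90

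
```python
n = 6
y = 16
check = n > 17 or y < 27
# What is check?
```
Trace:
  n=6
  n=6, y=16
  n=6, y=16, check=True

Final answer: True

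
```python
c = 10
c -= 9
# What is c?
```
Trace:
  c=10
  c=1

Final answer: 1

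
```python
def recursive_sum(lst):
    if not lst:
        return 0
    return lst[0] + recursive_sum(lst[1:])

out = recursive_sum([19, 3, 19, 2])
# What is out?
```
Call trace:
recursive_sum(lst=[19, 3, 19, 2])
  recursive_sum(lst=[3, 19, 2])
    recursive_sum(lst=[19, 2])
      recursive_sum(lst=[2])
        recursive_sum(lst=[])
        -> return 0
      -> return 2
    -> return 21
  -> return 24
-> return 43

Final answer: 43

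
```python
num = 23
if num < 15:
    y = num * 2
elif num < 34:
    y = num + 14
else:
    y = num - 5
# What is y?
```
Trace:
  num=23
  num=23, y=37

Final answer: 37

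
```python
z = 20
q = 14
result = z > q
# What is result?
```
Trace:
  z=20
  z=20, q=14
  z=20, q=14, result=True

Final answer: True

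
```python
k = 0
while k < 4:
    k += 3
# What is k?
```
Trace:
  k=0
  k=3
  k=6

Final answer: 6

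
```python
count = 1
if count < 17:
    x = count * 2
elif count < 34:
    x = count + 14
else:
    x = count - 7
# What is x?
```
Trace:
  count=1
  count=1, x=2

Final answer: 2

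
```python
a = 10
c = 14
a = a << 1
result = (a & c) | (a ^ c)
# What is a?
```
Trace:
  a=10
  a=10, c=14
  a=20, c=14
  a=20, c=14, result=30

Final answer: 20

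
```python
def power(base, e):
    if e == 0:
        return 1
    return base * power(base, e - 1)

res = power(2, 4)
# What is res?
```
Call trace:
power(base=2, e=4)
  power(base=2, e=3)
    power(base=2, e=2)
      power(base=2, e=1)
        power(base=2, e=0)
        -> return 1
      -> return 2
    -> return 4
  -> return 8
-> return 16

Final answer: 16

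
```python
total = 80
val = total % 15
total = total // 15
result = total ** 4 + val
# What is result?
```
Trace:
  total=80
  total=80, val=5
  total=5, val=5
  total=5, val=5, result=630

Final answer: 630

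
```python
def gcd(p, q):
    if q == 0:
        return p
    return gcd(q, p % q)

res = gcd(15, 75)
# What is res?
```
Call trace:
gcd(p=15, q=75)
  gcd(p=75, q=15)
    gcd(p=15, q=0)
    -> return 15
  -> return 15
-> return 15

Final answer: 15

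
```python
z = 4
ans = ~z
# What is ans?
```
Trace:
  z=4
  z=4, ans=-5

Final answer: -5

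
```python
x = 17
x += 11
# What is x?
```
Trace:
  x=17
  x=28

Final answer: 28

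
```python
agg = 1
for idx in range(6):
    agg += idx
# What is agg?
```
Trace:
  agg=1
  agg=1, idx=0
  agg=2, idx=1
  agg=4, idx=2
  agg=7, idx=3
  agg=11, idx=4
  agg=16, idx=5

Final answer: 16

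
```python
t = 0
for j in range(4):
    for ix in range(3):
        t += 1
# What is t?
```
Trace:
  t=0
  t=1, j=0, ix=0
  t=2, j=0, ix=1
  t=3, j=0, ix=2
  t=4, j=1, ix=0
  t=5, j=1, ix=1
  t=6, j=1, ix=2
  t=7, j=2, ix=0
  t=8, j=2, ix=1
  t=9, j=2, ix=2
  t=10, j=3, ix=0
  t=11, j=3, ix=1
  t=12, j=3, ix=2

Final answer: 12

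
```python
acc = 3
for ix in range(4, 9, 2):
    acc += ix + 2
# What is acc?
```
Trace:
  acc=3
  acc=9, ix=4
  acc=17, ix=6
  acc=27, ix=8

Final answer: 27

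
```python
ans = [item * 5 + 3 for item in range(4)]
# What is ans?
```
Trace:
  item=0
  item=1
  item=2
  item=3
  ans=[3, 8, 13, 18]

Final answer: [3, 8, 13, 18]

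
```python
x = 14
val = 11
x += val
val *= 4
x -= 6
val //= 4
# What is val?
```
Trace:
  x=14
  x=14, val=11
  x=25, val=11
  x=25, val=44
  x=19, val=44
  x=19, val=11

Final answer: 11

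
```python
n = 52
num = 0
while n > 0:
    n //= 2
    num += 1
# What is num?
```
Trace:
  n=52
  n=52, num=0
  n=26, num=1
  n=13, num=2
  n=6, num=3
  n=3, num=4
  n=1, num=5
  n=0, num=6

Final answer: 6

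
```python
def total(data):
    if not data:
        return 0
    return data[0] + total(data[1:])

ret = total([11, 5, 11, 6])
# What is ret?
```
Call trace:
total(data=[11, 5, 11, 6])
  total(data=[5, 11, 6])
    total(data=[11, 6])
      total(data=[6])
        total(data=[])
        -> return 0
      -> return 6
    -> return 17
  -> return 22
-> return 33

Final answer: 33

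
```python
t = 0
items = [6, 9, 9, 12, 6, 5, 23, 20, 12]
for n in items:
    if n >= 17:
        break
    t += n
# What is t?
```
Trace:
  t=0
  t=6, n=6
  t=15, n=9
  t=24, n=9
  t=36, n=12
  t=42, n=6
  t=47, n=5
  t=47, n=23

Final answer: 47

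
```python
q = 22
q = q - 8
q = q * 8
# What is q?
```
Trace:
  q=22
  q=14
  q=112

Final answer: 112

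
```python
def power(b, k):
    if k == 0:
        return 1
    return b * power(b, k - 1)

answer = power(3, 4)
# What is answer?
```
Call trace:
power(b=3, k=4)
  power(b=3, k=3)
    power(b=3, k=2)
      power(b=3, k=1)
        power(b=3, k=0)
        -> return 1
      -> return 3
    -> return 9
  -> return 27
-> return 81

Final answer: 81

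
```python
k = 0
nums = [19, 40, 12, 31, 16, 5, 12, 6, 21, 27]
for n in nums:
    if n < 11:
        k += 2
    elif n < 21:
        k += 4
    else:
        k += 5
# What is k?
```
Trace:
  k=0
  k=4, n=19
  k=9, n=40
  k=13, n=12
  k=18, n=31
  k=22, n=16
  k=24, n=5
  k=28, n=12
  k=30, n=6
  k=35, n=21
  k=40, n=27

Final answer: 40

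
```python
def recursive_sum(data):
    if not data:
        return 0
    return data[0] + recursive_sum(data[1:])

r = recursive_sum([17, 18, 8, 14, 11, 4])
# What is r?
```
Call trace:
recursive_sum(data=[17, 18, 8, 14, 11, 4])
  recursive_sum(data=[18, 8, 14, 11, 4])
    recursive_sum(data=[8, 14, 11, 4])
      recursive_sum(data=[14, 11, 4])
        recursive_sum(data=[11, 4])
          recursive_sum(data=[4])
            recursive_sum(data=[])
            -> return 0
          -> return 4
        -> return 15
      -> return 29
    -> return 37
  -> return 55
-> return 72

Final answer: 72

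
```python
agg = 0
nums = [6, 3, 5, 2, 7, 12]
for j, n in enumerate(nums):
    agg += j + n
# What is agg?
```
Trace:
  agg=0
  agg=6, j=0, n=6
  agg=10, j=1, n=3
  agg=17, j=2, n=5
  agg=22, j=3, n=2
  agg=33, j=4, n=7
  agg=50, j=5, n=12

Final answer: 50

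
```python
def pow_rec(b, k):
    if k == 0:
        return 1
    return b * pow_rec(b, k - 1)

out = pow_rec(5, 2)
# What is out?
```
Call trace:
pow_rec(b=5, k=2)
  pow_rec(b=5, k=1)
    pow_rec(b=5, k=0)
    -> return 1
  -> return 5
-> return 25

Final answer: 25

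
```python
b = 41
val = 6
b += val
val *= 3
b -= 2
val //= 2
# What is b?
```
Trace:
  b=41
  b=41, val=6
  b=47, val=6
  b=47, val=18
  b=45, val=18
  b=45, val=9

Final answer: 45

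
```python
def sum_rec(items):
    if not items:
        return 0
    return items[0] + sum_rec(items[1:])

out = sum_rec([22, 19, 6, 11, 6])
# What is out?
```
Call trace:
sum_rec(items=[22, 19, 6, 11, 6])
  sum_rec(items=[19, 6, 11, 6])
    sum_rec(items=[6, 11, 6])
      sum_rec(items=[11, 6])
        sum_rec(items=[6])
          sum_rec(items=[])
          -> return 0
        -> return 6
      -> return 17
    -> return 23
  -> return 42
-> return 64

Final answer: 64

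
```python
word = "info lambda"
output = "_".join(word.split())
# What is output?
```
Trace:
  word='info lambda'
  word='info lambda', output='info_lambda'

Final answer: 'info_lambda'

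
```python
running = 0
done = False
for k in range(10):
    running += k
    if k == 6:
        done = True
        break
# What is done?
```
Trace:
  running=0
  running=0, done=False
  running=0, done=False, k=0
  running=1, done=False, k=1
  running=3, done=False, k=2
  running=6, done=False, k=3
  running=10, done=False, k=4
  running=15, done=False, k=5
  running=21, done=True, k=6

Final answer: True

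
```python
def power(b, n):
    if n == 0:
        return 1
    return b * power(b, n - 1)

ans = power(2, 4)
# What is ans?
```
Call trace:
power(b=2, n=4)
  power(b=2, n=3)
    power(b=2, n=2)
      power(b=2, n=1)
        power(b=2, n=0)
        -> return 1
      -> return 2
    -> return 4
  -> return 8
-> return 16

Final answer: 16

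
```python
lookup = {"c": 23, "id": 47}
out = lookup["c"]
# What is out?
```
Trace:
  lookup={'c': 23, 'id': 47}
  lookup={'c': 23, 'id': 47}, out=23

Final answer: 23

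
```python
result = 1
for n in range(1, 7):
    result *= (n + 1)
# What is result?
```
Trace:
  result=1
  result=2, n=1
  result=6, n=2
  result=24, n=3
  result=120, n=4
  result=720, n=5
  result=5040, n=6

Final answer: 5040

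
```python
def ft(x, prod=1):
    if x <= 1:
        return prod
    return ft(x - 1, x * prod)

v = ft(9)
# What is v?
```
Call trace:
ft(x=9, prod=1)
  ft(x=8, prod=9)
    ft(x=7, prod=72)
      ft(x=6, prod=504)
        ft(x=5, prod=3024)
          ft(x=4, prod=15120)
            ft(x=3, prod=60480)
              ft(x=2, prod=181440)
                ft(x=1, prod=362880)
                -> return 362880
              -> return 362880
            -> return 362880
          -> return 362880
        -> return 362880
      -> return 362880
    -> return 362880
  -> return 362880
-> return 362880

Final answer: 362880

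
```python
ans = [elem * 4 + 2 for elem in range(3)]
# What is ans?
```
Trace:
  elem=0
  elem=1
  elem=2
  ans=[2, 6, 10]

Final answer: [2, 6, 10]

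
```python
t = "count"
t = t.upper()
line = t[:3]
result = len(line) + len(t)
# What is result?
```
Trace:
  t='count'
  t='COUNT'
  t='COUNT', line='COU'
  t='COUNT', line='COU', result=8

Final answer: 8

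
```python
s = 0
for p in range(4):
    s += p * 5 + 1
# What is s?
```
Trace:
  s=0
  s=1, p=0
  s=7, p=1
  s=18, p=2
  s=34, p=3

Final answer: 34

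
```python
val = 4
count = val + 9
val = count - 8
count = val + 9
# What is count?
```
Trace:
  val=4
  val=4, count=13
  val=5, count=13
  val=5, count=14

Final answer: 14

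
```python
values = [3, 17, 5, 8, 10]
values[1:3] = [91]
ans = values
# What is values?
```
Trace:
  values=[3, 17, 5, 8, 10]
  values=[3, 91, 8, 10]
  values=[3, 91, 8, 10], ans=[3, 91, 8, 10]

Final answer: [3, 91, 8, 10]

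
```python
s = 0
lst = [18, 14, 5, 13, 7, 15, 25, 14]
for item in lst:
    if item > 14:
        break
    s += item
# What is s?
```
Trace:
  s=0
  s=0, item=18

Final answer: 0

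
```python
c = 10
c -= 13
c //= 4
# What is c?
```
Trace:
  c=10
  c=-3
  c=-1

Final answer: -1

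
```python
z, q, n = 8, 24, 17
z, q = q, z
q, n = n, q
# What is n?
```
Trace:
  z=8, q=24, n=17
  z=24, q=8, n=17
  z=24, q=17, n=8

Final answer: 8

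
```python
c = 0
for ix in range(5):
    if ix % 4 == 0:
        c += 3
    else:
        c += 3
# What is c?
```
Trace:
  c=0
  c=3, ix=0
  c=6, ix=1
  c=9, ix=2
  c=12, ix=3
  c=15, ix=4

Final answer: 15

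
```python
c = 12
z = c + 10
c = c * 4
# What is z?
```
Trace:
  c=12
  c=12, z=22
  c=48, z=22

Final answer: 22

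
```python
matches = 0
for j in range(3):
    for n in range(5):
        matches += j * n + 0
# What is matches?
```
Trace:
  matches=0
  matches=0, j=0, n=0
  matches=0, j=0, n=1
  matches=0, j=0, n=2
  matches=0, j=0, n=3
  matches=0, j=0, n=4
  matches=0, j=1, n=0
  matches=1, j=1, n=1
  matches=3, j=1, n=2
  matches=6, j=1, n=3
  matches=10, j=1, n=4
  matches=10, j=2, n=0
  matches=12, j=2, n=1
  matches=16, j=2, n=2
  matches=22, j=2, n=3
  matches=30, j=2, n=4

Final answer: 30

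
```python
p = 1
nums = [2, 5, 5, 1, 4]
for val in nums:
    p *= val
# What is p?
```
Trace:
  p=1
  p=2, val=2
  p=10, val=5
  p=50, val=5
  p=50, val=1
  p=200, val=4

Final answer: 200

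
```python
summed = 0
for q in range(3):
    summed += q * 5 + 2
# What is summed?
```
Trace:
  summed=0
  summed=2, q=0
  summed=9, q=1
  summed=21, q=2

Final answer: 21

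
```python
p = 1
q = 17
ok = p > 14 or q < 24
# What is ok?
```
Trace:
  p=1
  p=1, q=17
  p=1, q=17, ok=True

Final answer: True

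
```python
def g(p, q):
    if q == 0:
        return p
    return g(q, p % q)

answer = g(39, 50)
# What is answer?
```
Call trace:
g(p=39, q=50)
  g(p=50, q=39)
    g(p=39, q=11)
      g(p=11, q=6)
        g(p=6, q=5)
          g(p=5, q=1)
            g(p=1, q=0)
            -> return 1
          -> return 1
        -> return 1
      -> return 1
    -> return 1
  -> return 1
-> return 1

Final answer: 1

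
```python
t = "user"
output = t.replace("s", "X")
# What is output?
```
Trace:
  t='user'
  t='user', output='uXer'

Final answer: 'uXer'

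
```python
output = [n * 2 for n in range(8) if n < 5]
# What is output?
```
Trace:
  n=0
  n=1
  n=2
  n=3
  n=4
  n=5
  n=6
  n=7
  output=[0, 2, 4, 6, 8]

Final answer: [0, 2, 4, 6, 8]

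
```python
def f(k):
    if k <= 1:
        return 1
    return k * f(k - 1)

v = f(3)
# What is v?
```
Call trace:
f(k=3)
  f(k=2)
    f(k=1)
    -> return 1
  -> return 2
-> return 6

Final answer: 6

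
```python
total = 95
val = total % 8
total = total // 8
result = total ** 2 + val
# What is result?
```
Trace:
  total=95
  total=95, val=7
  total=11, val=7
  total=11, val=7, result=128

Final answer: 128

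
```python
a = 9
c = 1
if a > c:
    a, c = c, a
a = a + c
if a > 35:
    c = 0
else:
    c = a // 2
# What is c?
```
Trace:
  a=9
  a=9, c=1
  a=1, c=9
  a=10, c=9
  a=10, c=5

Final answer: 5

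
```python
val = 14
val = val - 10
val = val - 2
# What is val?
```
Trace:
  val=14
  val=4
  val=2

Final answer: 2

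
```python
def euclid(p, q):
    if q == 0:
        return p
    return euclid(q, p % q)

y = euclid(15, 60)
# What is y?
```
Call trace:
euclid(p=15, q=60)
  euclid(p=60, q=15)
    euclid(p=15, q=0)
    -> return 15
  -> return 15
-> return 15

Final answer: 15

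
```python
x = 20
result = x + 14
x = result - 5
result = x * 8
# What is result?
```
Trace:
  x=20
  x=20, result=34
  x=29, result=34
  x=29, result=232

Final answer: 232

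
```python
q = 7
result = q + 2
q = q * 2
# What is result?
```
Trace:
  q=7
  q=7, result=9
  q=14, result=9

Final answer: 9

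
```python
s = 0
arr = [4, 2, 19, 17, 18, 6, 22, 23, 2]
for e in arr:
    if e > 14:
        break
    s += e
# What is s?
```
Trace:
  s=0
  s=4, e=4
  s=6, e=2
  s=6, e=19

Final answer: 6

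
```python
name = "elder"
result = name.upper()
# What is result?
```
Trace:
  name='elder'
  name='elder', result='ELDER'

Final answer: 'ELDER'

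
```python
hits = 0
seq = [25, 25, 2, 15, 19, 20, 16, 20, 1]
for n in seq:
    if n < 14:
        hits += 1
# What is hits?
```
Trace:
  hits=0
  hits=0, n=25
  hits=0, n=25
  hits=1, n=2
  hits=1, n=15
  hits=1, n=19
  hits=1, n=20
  hits=1, n=16
  hits=1, n=20
  hits=2, n=1

Final answer: 2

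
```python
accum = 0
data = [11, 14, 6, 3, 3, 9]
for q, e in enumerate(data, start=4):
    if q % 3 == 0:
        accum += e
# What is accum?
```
Trace:
  accum=0
  accum=0, q=4, e=11
  accum=0, q=5, e=14
  accum=6, q=6, e=6
  accum=6, q=7, e=3
  accum=6, q=8, e=3
  accum=15, q=9, e=9

Final answer: 15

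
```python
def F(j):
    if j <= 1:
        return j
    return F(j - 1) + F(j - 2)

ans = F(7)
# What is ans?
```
Call trace (a repeated sub-call is expanded the first time; later identical calls just restate its return value):
F(j=7)
  F(j=6)
    F(j=5)
      F(j=4)
        F(j=3)
          F(j=2)
            F(j=1)
            -> return 1
            F(j=0)
            -> return 0
          -> return 1
          F(j=1)
          -> return 1
        -> return 2
        F(j=2) -> return 1  (same call as traced above)
      -> return 3
      F(j=3) -> return 2  (same call as traced above)
    -> return 5
    F(j=4) -> return 3  (same call as traced above)
  -> return 8
  F(j=5) -> return 5  (same call as traced above)
-> return 13

Final answer: 13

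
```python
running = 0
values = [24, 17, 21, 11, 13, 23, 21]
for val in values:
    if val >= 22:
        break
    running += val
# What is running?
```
Trace:
  running=0
  running=0, val=24

Final answer: 0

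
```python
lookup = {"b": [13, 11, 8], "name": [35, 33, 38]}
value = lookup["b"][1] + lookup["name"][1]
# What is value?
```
Trace:
  lookup={'b': [13, 11, 8], 'name': [35, 33, 38]}
  lookup={'b': [13, 11, 8], 'name': [35, 33, 38]}, value=44

Final answer: 44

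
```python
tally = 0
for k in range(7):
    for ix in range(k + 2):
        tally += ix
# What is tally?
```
Trace:
  tally=0
  tally=0, k=0, ix=0
  tally=1, k=0, ix=1
  tally=1, k=1, ix=0
  tally=2, k=1, ix=1
  tally=4, k=1, ix=2
  tally=4, k=2, ix=0
  tally=5, k=2, ix=1
  tally=7, k=2, ix=2
  tally=10, k=2, ix=3
  tally=10, k=3, ix=0
  tally=11, k=3, ix=1
  tally=13, k=3, ix=2
  tally=16, k=3, ix=3
  tally=20, k=3, ix=4
  tally=20, k=4, ix=0
  tally=21, k=4, ix=1
  tally=23, k=4, ix=2
  tally=26, k=4, ix=3
  tally=30, k=4, ix=4
  tally=35, k=4, ix=5
  tally=35, k=5, ix=0
  tally=36, k=5, ix=1
  tally=38, k=5, ix=2
  tally=41, k=5, ix=3
  tally=45, k=5, ix=4
  tally=50, k=5, ix=5
  tally=56, k=5, ix=6
  tally=56, k=6, ix=0
  tally=57, k=6, ix=1
  tally=59, k=6, ix=2
  tally=62, k=6, ix=3
  tally=66, k=6, ix=4
  tally=71, k=6, ix=5
  tally=77, k=6, ix=6
  tally=84, k=6, ix=7

Final answer: 84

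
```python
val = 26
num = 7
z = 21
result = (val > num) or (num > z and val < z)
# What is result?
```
Trace:
  val=26
  val=26, num=7
  val=26, num=7, z=21
  val=26, num=7, z=21, result=True

Final answer: True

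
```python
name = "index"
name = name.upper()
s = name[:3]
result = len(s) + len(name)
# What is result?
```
Trace:
  name='index'
  name='INDEX'
  name='INDEX', s='IND'
  name='INDEX', s='IND', result=8

Final answer: 8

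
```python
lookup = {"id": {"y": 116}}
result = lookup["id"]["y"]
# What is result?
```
Trace:
  lookup={'id': {'y': 116}}
  lookup={'id': {'y': 116}}, result=116

Final answer: 116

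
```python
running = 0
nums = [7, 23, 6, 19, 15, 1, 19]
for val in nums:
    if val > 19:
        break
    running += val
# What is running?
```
Trace:
  running=0
  running=7, val=7
  running=7, val=23

Final answer: 7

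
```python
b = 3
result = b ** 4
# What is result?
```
Trace:
  b=3
  b=3, result=81

Final answer: 81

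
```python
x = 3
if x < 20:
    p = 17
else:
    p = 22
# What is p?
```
Trace:
  x=3
  x=3, p=17

Final answer: 17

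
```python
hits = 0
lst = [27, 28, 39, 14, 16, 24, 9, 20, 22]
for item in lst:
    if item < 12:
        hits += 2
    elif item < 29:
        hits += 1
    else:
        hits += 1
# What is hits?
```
Trace:
  hits=0
  hits=1, item=27
  hits=2, item=28
  hits=3, item=39
  hits=4, item=14
  hits=5, item=16
  hits=6, item=24
  hits=8, item=9
  hits=9, item=20
  hits=10, item=22

Final answer: 10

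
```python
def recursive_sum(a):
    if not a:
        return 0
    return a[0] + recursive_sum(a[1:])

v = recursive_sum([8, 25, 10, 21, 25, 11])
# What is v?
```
Call trace:
recursive_sum(a=[8, 25, 10, 21, 25, 11])
  recursive_sum(a=[25, 10, 21, 25, 11])
    recursive_sum(a=[10, 21, 25, 11])
      recursive_sum(a=[21, 25, 11])
        recursive_sum(a=[25, 11])
          recursive_sum(a=[11])
            recursive_sum(a=[])
            -> return 0
          -> return 11
        -> return 36
      -> return 57
    -> return 67
  -> return 92
-> return 100

Final answer: 100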